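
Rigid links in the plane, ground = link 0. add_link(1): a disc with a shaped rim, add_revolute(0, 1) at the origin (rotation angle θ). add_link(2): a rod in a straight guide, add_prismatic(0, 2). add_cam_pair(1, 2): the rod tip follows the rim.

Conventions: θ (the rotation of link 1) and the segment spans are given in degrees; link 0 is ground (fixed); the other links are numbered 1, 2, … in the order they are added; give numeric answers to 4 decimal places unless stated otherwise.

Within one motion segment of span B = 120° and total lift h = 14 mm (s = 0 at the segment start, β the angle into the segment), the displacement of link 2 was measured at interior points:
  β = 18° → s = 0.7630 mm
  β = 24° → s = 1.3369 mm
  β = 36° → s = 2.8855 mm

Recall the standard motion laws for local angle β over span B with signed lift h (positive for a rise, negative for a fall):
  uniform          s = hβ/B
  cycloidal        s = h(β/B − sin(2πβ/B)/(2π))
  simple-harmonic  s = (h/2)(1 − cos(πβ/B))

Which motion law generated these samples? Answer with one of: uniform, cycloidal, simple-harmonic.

candidates at β/B = r: uniform s = h·r (linear in β); cycloidal s = h·(r − sin(2πr)/(2π)); simple-harmonic s = (h/2)(1 − cos(πr))
β=18°: printed 0.7630 | uniform 2.1000, cycloidal 0.2974, simple-harmonic 0.7630
β=24°: printed 1.3369 | uniform 2.8000, cycloidal 0.6809, simple-harmonic 1.3369
β=36°: printed 2.8855 | uniform 4.2000, cycloidal 2.0809, simple-harmonic 2.8855
only one law matches every sample → simple-harmonic

simple-harmonic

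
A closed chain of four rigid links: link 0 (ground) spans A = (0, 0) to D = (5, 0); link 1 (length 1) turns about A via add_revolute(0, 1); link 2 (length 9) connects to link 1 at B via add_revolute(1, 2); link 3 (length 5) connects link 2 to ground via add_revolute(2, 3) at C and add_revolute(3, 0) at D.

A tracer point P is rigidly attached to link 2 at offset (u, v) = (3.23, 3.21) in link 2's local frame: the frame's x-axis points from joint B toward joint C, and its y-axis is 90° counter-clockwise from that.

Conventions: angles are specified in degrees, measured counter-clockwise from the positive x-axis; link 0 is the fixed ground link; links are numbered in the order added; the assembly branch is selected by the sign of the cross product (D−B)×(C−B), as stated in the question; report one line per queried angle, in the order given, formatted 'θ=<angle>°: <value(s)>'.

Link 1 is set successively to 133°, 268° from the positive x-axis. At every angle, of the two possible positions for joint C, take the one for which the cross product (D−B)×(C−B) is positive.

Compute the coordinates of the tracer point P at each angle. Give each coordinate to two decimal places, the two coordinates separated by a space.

A=(0,0), D=(5.00,0)
θ=133°: B = A + 1.00·(cos133°, sin133°) = (-0.6820, 0.7314)
θ=133°: |BD| = 5.7289
θ=133°: circle(B,9.00) ∩ circle(D,5.00): a=7.7520, h=4.5724
θ=133°:   candidates: C₊=(7.5903,4.2767) cross=26.195; C₋=(6.4228,-4.7933) cross=-26.195
θ=133°:   branch + wants cross > 0 → take C=(7.5903,4.2767) (cross=26.195)
θ=133°: ex = (C−B)/|BC| = (0.9191,0.3939); ey = (-0.3939,0.9191)
θ=133°: P = B + 3.23·ex + 3.21·ey = (1.0223,4.9542)
θ=268°: B = A + 1.00·(cos268°, sin268°) = (-0.0349, -0.9994)
θ=268°: |BD| = 5.1331
θ=268°: circle(B,9.00) ∩ circle(D,5.00): a=8.0213, h=4.0815
θ=268°:   candidates: C₊=(7.0383,4.5657) cross=20.951; C₋=(8.6276,-3.4410) cross=-20.951
θ=268°:   branch + wants cross > 0 → take C=(7.0383,4.5657) (cross=20.951)
θ=268°: ex = (C−B)/|BC| = (0.7859,0.6183); ey = (-0.6183,0.7859)
θ=268°: P = B + 3.23·ex + 3.21·ey = (0.5187,3.5206)

θ=133°: 1.02 4.95
θ=268°: 0.52 3.52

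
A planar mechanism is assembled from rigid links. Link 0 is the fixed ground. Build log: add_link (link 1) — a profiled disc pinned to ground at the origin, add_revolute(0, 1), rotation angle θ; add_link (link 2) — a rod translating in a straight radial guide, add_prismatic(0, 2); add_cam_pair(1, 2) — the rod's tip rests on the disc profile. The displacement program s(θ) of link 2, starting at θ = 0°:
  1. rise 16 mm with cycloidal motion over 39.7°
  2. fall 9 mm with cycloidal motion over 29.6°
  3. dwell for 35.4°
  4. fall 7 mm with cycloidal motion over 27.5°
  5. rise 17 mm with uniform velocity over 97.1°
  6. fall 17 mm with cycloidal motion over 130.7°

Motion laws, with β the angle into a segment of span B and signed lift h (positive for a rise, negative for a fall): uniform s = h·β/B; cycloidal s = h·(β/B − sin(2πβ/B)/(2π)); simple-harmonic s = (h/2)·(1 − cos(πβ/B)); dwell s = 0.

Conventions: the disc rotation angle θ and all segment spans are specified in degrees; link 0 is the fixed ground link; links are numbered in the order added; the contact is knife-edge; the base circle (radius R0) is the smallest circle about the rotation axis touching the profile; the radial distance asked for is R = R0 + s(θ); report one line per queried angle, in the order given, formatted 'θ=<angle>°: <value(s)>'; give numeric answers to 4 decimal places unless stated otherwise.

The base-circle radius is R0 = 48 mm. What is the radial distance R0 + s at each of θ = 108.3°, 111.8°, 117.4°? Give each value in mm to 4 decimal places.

seg 1 [0°–39.7°] cycloidal, h=16: full span → s += 16 → s = 16.0000
seg 2 [39.7°–69.3°] cycloidal, h=-9: full span → s += -9 → s = 7.0000
seg 3 [69.3°–104.7°] dwell: s stays 7.0000
seg 4 [104.7°–132.2°] cycloidal, h=-7: θ=108.3° here. β=3.6, B=27.5. -7·(0.1309 − sin(2π·0.1309)/(2π)) = -0.0999 → s = 6.9001
seg 4 [104.7°–132.2°] cycloidal, h=-7: θ=111.8° here. β=7.1, B=27.5. -7·(0.2582 − sin(2π·0.2582)/(2π)) = -0.6947 → s = 6.3053
seg 4 [104.7°–132.2°] cycloidal, h=-7: θ=117.4° here. β=12.7, B=27.5. -7·(0.4618 − sin(2π·0.4618)/(2π)) = -2.9680 → s = 4.0320
θ=108.3°: R = R0 + s = 48 + 6.9001 = 54.9001
θ=111.8°: R = R0 + s = 48 + 6.3053 = 54.3053
θ=117.4°: R = R0 + s = 48 + 4.0320 = 52.0320

θ=108.3°: 54.9001
θ=111.8°: 54.3053
θ=117.4°: 52.0320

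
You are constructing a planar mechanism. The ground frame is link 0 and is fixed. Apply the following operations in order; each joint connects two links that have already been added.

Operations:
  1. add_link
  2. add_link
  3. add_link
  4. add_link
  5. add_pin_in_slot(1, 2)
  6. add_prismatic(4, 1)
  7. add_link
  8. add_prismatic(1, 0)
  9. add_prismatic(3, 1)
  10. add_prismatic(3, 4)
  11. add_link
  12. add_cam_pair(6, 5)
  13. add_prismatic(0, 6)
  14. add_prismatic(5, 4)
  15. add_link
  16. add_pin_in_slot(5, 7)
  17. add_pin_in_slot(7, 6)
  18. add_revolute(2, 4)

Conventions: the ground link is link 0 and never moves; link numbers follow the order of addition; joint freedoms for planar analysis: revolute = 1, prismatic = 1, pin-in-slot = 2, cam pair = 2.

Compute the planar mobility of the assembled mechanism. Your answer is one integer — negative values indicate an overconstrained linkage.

L=1 J1=0 J2=0
add link → L=2 J1=0 J2=0
add link → L=3 J1=0 J2=0
add link → L=4 J1=0 J2=0
add link → L=5 J1=0 J2=0
PS@1,2 dof=2 J2 → L=5 J1=0 J2=1
P@4,1 dof=1 J1 → L=5 J1=1 J2=1
add link → L=6 J1=1 J2=1
P@1,0 dof=1 J1 → L=6 J1=2 J2=1
P@3,1 dof=1 J1 → L=6 J1=3 J2=1
P@3,4 dof=1 J1 → L=6 J1=4 J2=1
add link → L=7 J1=4 J2=1
C@6,5 dof=2 J2 → L=7 J1=4 J2=2
P@0,6 dof=1 J1 → L=7 J1=5 J2=2
P@5,4 dof=1 J1 → L=7 J1=6 J2=2
add link → L=8 J1=6 J2=2
PS@5,7 dof=2 J2 → L=8 J1=6 J2=3
PS@7,6 dof=2 J2 → L=8 J1=6 J2=4
R@2,4 dof=1 J1 → L=8 J1=7 J2=4
M=3(L−1)−2J1−J2=3·7−2·7−4=3

M = 3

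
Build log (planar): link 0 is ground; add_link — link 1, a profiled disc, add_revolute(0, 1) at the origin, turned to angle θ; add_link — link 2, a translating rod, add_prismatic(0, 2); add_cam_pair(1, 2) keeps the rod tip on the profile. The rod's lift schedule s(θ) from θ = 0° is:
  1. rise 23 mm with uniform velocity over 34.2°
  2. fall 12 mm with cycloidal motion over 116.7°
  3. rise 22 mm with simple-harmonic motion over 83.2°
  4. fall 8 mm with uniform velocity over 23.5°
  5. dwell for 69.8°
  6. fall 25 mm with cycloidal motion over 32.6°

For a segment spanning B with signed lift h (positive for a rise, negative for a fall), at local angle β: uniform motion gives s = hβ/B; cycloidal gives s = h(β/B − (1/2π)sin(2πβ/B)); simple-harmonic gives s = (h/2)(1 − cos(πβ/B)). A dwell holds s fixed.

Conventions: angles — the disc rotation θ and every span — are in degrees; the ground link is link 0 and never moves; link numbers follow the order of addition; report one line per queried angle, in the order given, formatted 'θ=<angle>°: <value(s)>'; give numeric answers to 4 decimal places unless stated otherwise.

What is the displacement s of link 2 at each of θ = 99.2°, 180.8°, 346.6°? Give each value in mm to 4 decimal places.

seg 1 [0°–34.2°] uniform, h=23: full span → s += 23 → s = 23.0000
seg 2 [34.2°–150.9°] cycloidal, h=-12: θ=99.2° here. β=65, B=116.7. -12·(0.5570 − sin(2π·0.5570)/(2π)) = -7.3531 → s = 15.6469
seg 2 [34.2°–150.9°] cycloidal, h=-12: full span → s += -12 → s = 11.0000
seg 3 [150.9°–234.1°] simple-harmonic, h=22: θ=180.8° here. β=29.9, B=83.2. 22/2·(1 − cos(π·0.3594)) = 6.2969 → s = 17.2969
seg 3 [150.9°–234.1°] simple-harmonic, h=22: full span → s += 22 → s = 33.0000
seg 4 [234.1°–257.6°] uniform, h=-8: full span → s += -8 → s = 25.0000
seg 5 [257.6°–327.4°] dwell: s stays 25.0000
seg 6 [327.4°–360°] cycloidal, h=-25: θ=346.6° here. β=19.2, B=32.6. -25·(0.5890 − sin(2π·0.5890)/(2π)) = -16.8339 → s = 8.1661

θ=99.2°: 15.6469
θ=180.8°: 17.2969
θ=346.6°: 8.1661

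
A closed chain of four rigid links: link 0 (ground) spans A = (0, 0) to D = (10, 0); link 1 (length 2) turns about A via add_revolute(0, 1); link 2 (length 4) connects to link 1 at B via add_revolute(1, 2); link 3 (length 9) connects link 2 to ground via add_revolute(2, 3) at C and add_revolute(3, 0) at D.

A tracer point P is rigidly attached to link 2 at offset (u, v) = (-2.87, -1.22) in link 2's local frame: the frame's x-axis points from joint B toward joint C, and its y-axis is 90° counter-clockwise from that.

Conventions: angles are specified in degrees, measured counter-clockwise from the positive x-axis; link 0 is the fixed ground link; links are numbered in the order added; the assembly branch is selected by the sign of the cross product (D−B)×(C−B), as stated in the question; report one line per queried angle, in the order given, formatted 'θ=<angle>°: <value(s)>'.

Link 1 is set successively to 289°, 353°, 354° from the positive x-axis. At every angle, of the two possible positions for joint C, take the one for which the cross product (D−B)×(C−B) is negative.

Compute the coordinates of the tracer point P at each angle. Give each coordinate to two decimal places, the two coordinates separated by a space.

A=(0,0), D=(10.00,0)
θ=289°: B = A + 2.00·(cos289°, sin289°) = (0.6511, -1.8910)
θ=289°: |BD| = 9.5382
θ=289°: circle(B,4.00) ∩ circle(D,9.00): a=1.3617, h=3.7611
θ=289°:   candidates: C₊=(1.2402,2.0654) cross=35.874; C₋=(2.7315,-5.3075) cross=-35.874
θ=289°:   branch - wants cross < 0 → take C=(2.7315,-5.3075) (cross=-35.874)
θ=289°: ex = (C−B)/|BC| = (0.5201,-0.8541); ey = (0.8541,0.5201)
θ=289°: P = B + -2.87·ex + -1.22·ey = (-1.8836,-0.0743)
θ=353°: B = A + 2.00·(cos353°, sin353°) = (1.9851, -0.2437)
θ=353°: |BD| = 8.0186
θ=353°: circle(B,4.00) ∩ circle(D,9.00): a=-0.0438, h=3.9998
θ=353°:   candidates: C₊=(1.8198,3.7528) cross=32.073; C₋=(2.0629,-4.2430) cross=-32.073
θ=353°:   branch - wants cross < 0 → take C=(2.0629,-4.2430) (cross=-32.073)
θ=353°: ex = (C−B)/|BC| = (0.0195,-0.9998); ey = (0.9998,0.0195)
θ=353°: P = B + -2.87·ex + -1.22·ey = (0.7095,2.6020)
θ=354°: B = A + 2.00·(cos354°, sin354°) = (1.9890, -0.2091)
θ=354°: |BD| = 8.0137
θ=354°: circle(B,4.00) ∩ circle(D,9.00): a=-0.0487, h=3.9997
θ=354°:   candidates: C₊=(1.8360,3.7880) cross=32.052; C₋=(2.0447,-4.2087) cross=-32.052
θ=354°:   branch - wants cross < 0 → take C=(2.0447,-4.2087) (cross=-32.052)
θ=354°: ex = (C−B)/|BC| = (0.0139,-0.9999); ey = (0.9999,0.0139)
θ=354°: P = B + -2.87·ex + -1.22·ey = (0.7292,2.6437)

θ=289°: -1.88 -0.07
θ=353°: 0.71 2.60
θ=354°: 0.73 2.64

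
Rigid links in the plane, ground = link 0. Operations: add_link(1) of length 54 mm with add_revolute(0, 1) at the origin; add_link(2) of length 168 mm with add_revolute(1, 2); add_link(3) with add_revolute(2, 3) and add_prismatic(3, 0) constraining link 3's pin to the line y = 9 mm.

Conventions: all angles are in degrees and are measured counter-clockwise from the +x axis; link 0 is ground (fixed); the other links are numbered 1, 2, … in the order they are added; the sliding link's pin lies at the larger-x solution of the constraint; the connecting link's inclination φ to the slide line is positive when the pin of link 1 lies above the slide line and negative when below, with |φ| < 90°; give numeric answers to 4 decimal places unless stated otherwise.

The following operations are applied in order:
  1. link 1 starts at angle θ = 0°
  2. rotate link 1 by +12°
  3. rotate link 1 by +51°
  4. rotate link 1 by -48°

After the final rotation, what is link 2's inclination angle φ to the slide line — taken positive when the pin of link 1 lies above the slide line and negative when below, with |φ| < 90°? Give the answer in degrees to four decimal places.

geometry: r = 54 mm, L = 168 mm, e = 9 mm; θ starts at 0°
rotate link 1 by +12°: θ ← 0° +12° = 12°
rotate link 1 by +51°: θ ← 12° +51° = 63°
rotate link 1 by -48°: θ ← 63° -48° = 15°
h = r sin θ − e = 13.976228 − 9 = 4.976228
sin φ = h / L = 4.976228 / 168 = 0.02962041
φ = arcsin(0.02962041) = 1.697373°

1.6974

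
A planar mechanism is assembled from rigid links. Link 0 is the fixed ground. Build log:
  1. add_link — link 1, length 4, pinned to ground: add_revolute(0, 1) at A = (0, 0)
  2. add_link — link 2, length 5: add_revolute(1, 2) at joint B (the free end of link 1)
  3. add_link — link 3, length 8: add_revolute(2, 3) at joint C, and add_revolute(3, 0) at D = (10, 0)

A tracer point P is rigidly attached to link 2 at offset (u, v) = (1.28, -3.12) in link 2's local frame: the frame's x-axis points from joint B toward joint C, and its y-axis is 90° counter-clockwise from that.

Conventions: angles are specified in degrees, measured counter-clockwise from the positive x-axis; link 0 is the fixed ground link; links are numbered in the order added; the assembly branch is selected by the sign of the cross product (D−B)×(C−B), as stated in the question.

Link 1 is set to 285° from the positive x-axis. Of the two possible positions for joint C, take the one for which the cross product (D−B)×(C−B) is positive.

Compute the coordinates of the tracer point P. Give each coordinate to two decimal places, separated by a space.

A=(0,0), D=(10.00,0)
B = A + 4.00·(cos285°, sin285°) = (1.0353, -3.8637)
|BD| = 9.7619
circle(B,5.00) ∩ circle(D,8.00): a=2.8834, h=4.0849
  candidates: C₊=(2.0664,1.0288) cross=39.876; C₋=(5.3000,-6.4738) cross=-39.876
  branch + wants cross > 0 → take C=(2.0664,1.0288) (cross=39.876)
ex = (C−B)/|BC| = (0.2062,0.9785); ey = (-0.9785,0.2062)
P = B + 1.28·ex + -3.12·ey = (4.3522,-3.2547)

4.35 -3.25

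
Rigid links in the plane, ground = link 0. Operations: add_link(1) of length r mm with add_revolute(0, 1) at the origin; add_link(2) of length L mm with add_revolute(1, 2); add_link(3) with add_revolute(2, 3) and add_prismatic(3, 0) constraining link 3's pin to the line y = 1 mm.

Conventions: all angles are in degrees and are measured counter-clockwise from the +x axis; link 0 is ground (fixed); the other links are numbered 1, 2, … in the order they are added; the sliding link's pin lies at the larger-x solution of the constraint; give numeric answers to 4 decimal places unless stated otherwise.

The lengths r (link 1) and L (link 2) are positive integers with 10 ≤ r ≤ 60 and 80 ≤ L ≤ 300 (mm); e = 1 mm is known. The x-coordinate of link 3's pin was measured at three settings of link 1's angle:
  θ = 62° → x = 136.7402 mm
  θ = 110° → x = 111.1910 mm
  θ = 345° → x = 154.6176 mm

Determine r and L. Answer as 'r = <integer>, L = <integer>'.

constraint per measurement: (x − r cos θ)² + (r sin θ − e)² = L²
subtracting the θ₁ and θ₂ equations cancels the r² and L² terms:
r = (x₁² − x₂²) / (2[(x₁cos θ₁ + e sin θ₁) − (x₂cos θ₂ + e sin θ₂)]) = 31.0000 → r = 31
L² = (x₁ − r cos θ₁)² + (r sin θ₁ − e)² = 15625.0102 → L = 125.0000 → L = 125
check at θ₃=345°: x = 154.6176 (printed 154.6176) ✓

r = 31, L = 125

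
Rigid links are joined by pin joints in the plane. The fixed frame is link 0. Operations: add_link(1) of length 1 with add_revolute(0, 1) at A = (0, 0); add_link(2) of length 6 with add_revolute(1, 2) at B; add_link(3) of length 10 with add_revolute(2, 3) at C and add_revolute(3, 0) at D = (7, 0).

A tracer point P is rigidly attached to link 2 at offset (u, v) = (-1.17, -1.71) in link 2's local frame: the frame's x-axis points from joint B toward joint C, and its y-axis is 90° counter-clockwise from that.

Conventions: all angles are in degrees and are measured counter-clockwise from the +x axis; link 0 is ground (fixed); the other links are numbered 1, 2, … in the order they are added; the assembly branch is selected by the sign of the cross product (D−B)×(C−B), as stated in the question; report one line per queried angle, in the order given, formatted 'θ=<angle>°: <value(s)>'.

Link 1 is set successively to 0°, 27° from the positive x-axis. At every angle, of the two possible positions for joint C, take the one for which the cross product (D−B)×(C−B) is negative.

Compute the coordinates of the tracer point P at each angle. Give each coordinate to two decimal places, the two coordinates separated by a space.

A=(0,0), D=(7.00,0)
θ=0°: B = A + 1.00·(cos0°, sin0°) = (1.0000, 0.0000)
θ=0°: |BD| = 6.0000
θ=0°: circle(B,6.00) ∩ circle(D,10.00): a=-2.3333, h=5.5277
θ=0°:   candidates: C₊=(-1.3333,5.5277) cross=33.166; C₋=(-1.3333,-5.5277) cross=-33.166
θ=0°:   branch - wants cross < 0 → take C=(-1.3333,-5.5277) (cross=-33.166)
θ=0°: ex = (C−B)/|BC| = (-0.3889,-0.9213); ey = (0.9213,-0.3889)
θ=0°: P = B + -1.17·ex + -1.71·ey = (-0.1204,1.7429)
θ=27°: B = A + 1.00·(cos27°, sin27°) = (0.8910, 0.4540)
θ=27°: |BD| = 6.1258
θ=27°: circle(B,6.00) ∩ circle(D,10.00): a=-2.1609, h=5.5974
θ=27°:   candidates: C₊=(-0.8491,6.1961) cross=34.289; C₋=(-1.6787,-4.9679) cross=-34.289
θ=27°:   branch - wants cross < 0 → take C=(-1.6787,-4.9679) (cross=-34.289)
θ=27°: ex = (C−B)/|BC| = (-0.4283,-0.9036); ey = (0.9036,-0.4283)
θ=27°: P = B + -1.17·ex + -1.71·ey = (-0.1531,2.2436)

θ=0°: -0.12 1.74
θ=27°: -0.15 2.24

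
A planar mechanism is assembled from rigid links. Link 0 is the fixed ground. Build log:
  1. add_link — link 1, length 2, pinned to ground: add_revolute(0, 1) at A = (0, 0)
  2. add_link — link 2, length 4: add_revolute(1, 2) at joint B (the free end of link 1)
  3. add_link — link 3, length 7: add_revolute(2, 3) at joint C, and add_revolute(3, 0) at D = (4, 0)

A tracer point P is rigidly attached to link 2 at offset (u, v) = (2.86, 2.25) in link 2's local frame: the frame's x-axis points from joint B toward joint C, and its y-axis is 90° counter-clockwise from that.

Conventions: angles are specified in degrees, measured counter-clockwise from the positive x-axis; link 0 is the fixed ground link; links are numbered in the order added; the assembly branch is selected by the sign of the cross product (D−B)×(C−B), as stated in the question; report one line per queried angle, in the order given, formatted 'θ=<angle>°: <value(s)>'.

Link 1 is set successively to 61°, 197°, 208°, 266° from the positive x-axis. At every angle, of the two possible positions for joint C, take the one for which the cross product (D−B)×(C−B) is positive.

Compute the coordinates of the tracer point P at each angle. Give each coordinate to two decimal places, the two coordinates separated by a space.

A=(0,0), D=(4.00,0)
θ=61°: B = A + 2.00·(cos61°, sin61°) = (0.9696, 1.7492)
θ=61°: |BD| = 3.4990
θ=61°: circle(B,4.00) ∩ circle(D,7.00): a=-2.9661, h=2.6837
θ=61°:   candidates: C₊=(-0.2576,5.5563) cross=9.390; C₋=(-2.9409,0.9078) cross=-9.390
θ=61°:   branch + wants cross > 0 → take C=(-0.2576,5.5563) (cross=9.390)
θ=61°: ex = (C−B)/|BC| = (-0.3068,0.9518); ey = (-0.9518,-0.3068)
θ=61°: P = B + 2.86·ex + 2.25·ey = (-2.0493,3.7810)
θ=197°: B = A + 2.00·(cos197°, sin197°) = (-1.9126, -0.5847)
θ=197°: |BD| = 5.9415
θ=197°: circle(B,4.00) ∩ circle(D,7.00): a=0.1936, h=3.9953
θ=197°:   candidates: C₊=(-2.1131,3.4102) cross=23.738; C₋=(-1.3267,-4.5416) cross=-23.738
θ=197°:   branch + wants cross > 0 → take C=(-2.1131,3.4102) (cross=23.738)
θ=197°: ex = (C−B)/|BC| = (-0.0501,0.9987); ey = (-0.9987,-0.0501)
θ=197°: P = B + 2.86·ex + 2.25·ey = (-4.3032,2.1589)
θ=208°: B = A + 2.00·(cos208°, sin208°) = (-1.7659, -0.9389)
θ=208°: |BD| = 5.8418
θ=208°: circle(B,4.00) ∩ circle(D,7.00): a=0.0965, h=3.9988
θ=208°:   candidates: C₊=(-2.3134,3.0234) cross=23.361; C₋=(-1.0280,-4.8703) cross=-23.361
θ=208°:   branch + wants cross > 0 → take C=(-2.3134,3.0234) (cross=23.361)
θ=208°: ex = (C−B)/|BC| = (-0.1369,0.9906); ey = (-0.9906,-0.1369)
θ=208°: P = B + 2.86·ex + 2.25·ey = (-4.3862,1.5862)
θ=266°: B = A + 2.00·(cos266°, sin266°) = (-0.1395, -1.9951)
θ=266°: |BD| = 4.5952
θ=266°: circle(B,4.00) ∩ circle(D,7.00): a=-1.2931, h=3.7852
θ=266°:   candidates: C₊=(-2.9478,0.8533) cross=17.394; C₋=(0.3391,-5.9664) cross=-17.394
θ=266°:   branch + wants cross > 0 → take C=(-2.9478,0.8533) (cross=17.394)
θ=266°: ex = (C−B)/|BC| = (-0.7021,0.7121); ey = (-0.7121,-0.7021)
θ=266°: P = B + 2.86·ex + 2.25·ey = (-3.7497,-1.5382)

θ=61°: -2.05 3.78
θ=197°: -4.30 2.16
θ=208°: -4.39 1.59
θ=266°: -3.75 -1.54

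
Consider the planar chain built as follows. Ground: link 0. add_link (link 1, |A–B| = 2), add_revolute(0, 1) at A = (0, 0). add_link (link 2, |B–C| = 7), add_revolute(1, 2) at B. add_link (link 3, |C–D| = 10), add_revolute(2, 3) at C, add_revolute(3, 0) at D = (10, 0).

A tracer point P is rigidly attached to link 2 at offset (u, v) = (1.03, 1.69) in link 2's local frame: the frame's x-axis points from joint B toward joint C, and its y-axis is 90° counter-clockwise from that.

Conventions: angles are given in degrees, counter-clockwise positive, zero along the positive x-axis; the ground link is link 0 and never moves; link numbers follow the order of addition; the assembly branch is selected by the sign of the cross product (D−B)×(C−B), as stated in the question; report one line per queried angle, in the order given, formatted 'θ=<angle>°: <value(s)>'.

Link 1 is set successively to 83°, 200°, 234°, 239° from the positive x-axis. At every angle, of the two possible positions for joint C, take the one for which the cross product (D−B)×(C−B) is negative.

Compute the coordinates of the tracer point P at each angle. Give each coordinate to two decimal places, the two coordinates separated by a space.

A=(0,0), D=(10.00,0)
θ=83°: B = A + 2.00·(cos83°, sin83°) = (0.2437, 1.9851)
θ=83°: |BD| = 9.9562
θ=83°: circle(B,7.00) ∩ circle(D,10.00): a=2.4169, h=6.5695
θ=83°:   candidates: C₊=(3.9219,7.9408) cross=65.407; C₋=(1.3022,-4.9344) cross=-65.407
θ=83°:   branch - wants cross < 0 → take C=(1.3022,-4.9344) (cross=-65.407)
θ=83°: ex = (C−B)/|BC| = (0.1512,-0.9885); ey = (0.9885,0.1512)
θ=83°: P = B + 1.03·ex + 1.69·ey = (2.0701,1.2225)
θ=200°: B = A + 2.00·(cos200°, sin200°) = (-1.8794, -0.6840)
θ=200°: |BD| = 11.8991
θ=200°: circle(B,7.00) ∩ circle(D,10.00): a=3.8065, h=5.8746
θ=200°:   candidates: C₊=(1.5831,5.3996) cross=69.902; C₋=(2.2585,-6.3301) cross=-69.902
θ=200°:   branch - wants cross < 0 → take C=(2.2585,-6.3301) (cross=-69.902)
θ=200°: ex = (C−B)/|BC| = (0.5911,-0.8066); ey = (0.8066,0.5911)
θ=200°: P = B + 1.03·ex + 1.69·ey = (0.0926,-0.5158)
θ=234°: B = A + 2.00·(cos234°, sin234°) = (-1.1756, -1.6180)
θ=234°: |BD| = 11.2921
θ=234°: circle(B,7.00) ∩ circle(D,10.00): a=3.3878, h=6.1256
θ=234°:   candidates: C₊=(1.2996,4.9298) cross=69.171; C₋=(3.0550,-7.1950) cross=-69.171
θ=234°:   branch - wants cross < 0 → take C=(3.0550,-7.1950) (cross=-69.171)
θ=234°: ex = (C−B)/|BC| = (0.6044,-0.7967); ey = (0.7967,0.6044)
θ=234°: P = B + 1.03·ex + 1.69·ey = (0.7934,-1.4173)
θ=239°: B = A + 2.00·(cos239°, sin239°) = (-1.0301, -1.7143)
θ=239°: |BD| = 11.1625
θ=239°: circle(B,7.00) ∩ circle(D,10.00): a=3.2968, h=6.1750
θ=239°:   candidates: C₊=(1.2793,4.8938) cross=68.929; C₋=(3.1760,-7.3098) cross=-68.929
θ=239°:   branch - wants cross < 0 → take C=(3.1760,-7.3098) (cross=-68.929)
θ=239°: ex = (C−B)/|BC| = (0.6009,-0.7993); ey = (0.7993,0.6009)
θ=239°: P = B + 1.03·ex + 1.69·ey = (0.9397,-1.5222)

θ=83°: 2.07 1.22
θ=200°: 0.09 -0.52
θ=234°: 0.79 -1.42
θ=239°: 0.94 -1.52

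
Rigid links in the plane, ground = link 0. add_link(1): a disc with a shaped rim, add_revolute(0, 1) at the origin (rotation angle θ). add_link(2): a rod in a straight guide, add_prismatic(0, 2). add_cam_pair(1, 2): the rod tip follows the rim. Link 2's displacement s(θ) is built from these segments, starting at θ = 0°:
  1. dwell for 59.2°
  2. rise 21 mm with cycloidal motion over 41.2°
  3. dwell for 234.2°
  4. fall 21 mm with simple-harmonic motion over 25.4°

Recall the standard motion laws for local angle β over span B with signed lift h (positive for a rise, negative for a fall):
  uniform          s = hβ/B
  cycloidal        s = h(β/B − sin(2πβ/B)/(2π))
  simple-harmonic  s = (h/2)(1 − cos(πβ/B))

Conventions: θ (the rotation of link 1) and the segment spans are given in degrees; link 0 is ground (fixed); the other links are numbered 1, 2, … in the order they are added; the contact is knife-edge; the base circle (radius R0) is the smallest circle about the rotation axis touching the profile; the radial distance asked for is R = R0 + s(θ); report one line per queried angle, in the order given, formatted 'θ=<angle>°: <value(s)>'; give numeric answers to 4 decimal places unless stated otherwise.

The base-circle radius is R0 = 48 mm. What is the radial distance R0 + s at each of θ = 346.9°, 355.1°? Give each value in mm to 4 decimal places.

segment 1 (0° to 59.2°, dwell): s unchanged at 0.0000
segment 2 (59.2° to 100.4°, cycloidal, h = 21) is passed completely: s = 0.0000 + (21) = 21.0000
segment 3 (100.4° to 334.6°, dwell): s unchanged at 21.0000
θ = 346.9° falls in segment 4 (334.6° to 360°, simple-harmonic, h = -21): β = 346.9 − 334.6 = 12.3°, B = 25.4°; Δs = -21/2·(1 − cos(π·0.4843)) = -9.9807; s = 21.0000 − 9.9807 = 11.0193
θ = 355.1° falls in segment 4 (334.6° to 360°, simple-harmonic, h = -21): β = 355.1 − 334.6 = 20.5°, B = 25.4°; Δs = -21/2·(1 − cos(π·0.8071)) = -19.1300; s = 21.0000 − 19.1300 = 1.8700
θ=346.9°: R = R0 + s = 48 + 11.0193 = 59.0193
θ=355.1°: R = R0 + s = 48 + 1.8700 = 49.8700

θ=346.9°: 59.0193
θ=355.1°: 49.8700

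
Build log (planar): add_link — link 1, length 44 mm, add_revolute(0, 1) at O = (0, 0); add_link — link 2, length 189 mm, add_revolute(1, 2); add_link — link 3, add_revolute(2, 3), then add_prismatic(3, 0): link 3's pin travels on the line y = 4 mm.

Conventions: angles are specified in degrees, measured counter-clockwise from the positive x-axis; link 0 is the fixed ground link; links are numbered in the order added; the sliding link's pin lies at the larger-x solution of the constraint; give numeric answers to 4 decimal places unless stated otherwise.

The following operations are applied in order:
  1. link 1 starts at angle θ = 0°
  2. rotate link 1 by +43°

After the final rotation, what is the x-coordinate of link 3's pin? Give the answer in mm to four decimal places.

geometry: r = 44 mm, L = 189 mm, e = 4 mm; θ starts at 0°
rotate link 1 by +43°: θ ← 0° +43° = 43°
crank pin P = (r cos θ, r sin θ) = (32.179563, 30.007928)
h = r sin θ − e = 30.007928 − 4 = 26.007928
x = r cos θ + √(L² − h²) = 32.179563 + 187.201997 = 219.381560

219.3816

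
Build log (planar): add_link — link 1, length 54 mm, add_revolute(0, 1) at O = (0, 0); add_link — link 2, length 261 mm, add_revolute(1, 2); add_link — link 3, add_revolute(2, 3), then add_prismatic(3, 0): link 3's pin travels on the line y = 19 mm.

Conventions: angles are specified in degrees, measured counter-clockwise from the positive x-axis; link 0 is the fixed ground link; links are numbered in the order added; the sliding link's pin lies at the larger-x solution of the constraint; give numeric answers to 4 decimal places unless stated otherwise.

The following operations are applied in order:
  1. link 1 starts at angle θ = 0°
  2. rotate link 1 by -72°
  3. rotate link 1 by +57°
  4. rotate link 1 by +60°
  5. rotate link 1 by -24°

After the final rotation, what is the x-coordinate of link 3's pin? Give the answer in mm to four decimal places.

geometry: r = 54 mm, L = 261 mm, e = 19 mm; θ starts at 0°
rotate link 1 by -72°: θ ← 0° -72° = -72°
rotate link 1 by +57°: θ ← -72° +57° = -15°
rotate link 1 by +60°: θ ← -15° +60° = 45°
rotate link 1 by -24°: θ ← 45° -24° = 21°
crank pin P = (r cos θ, r sin θ) = (50.413343, 19.351869)
h = r sin θ − e = 19.351869 − 19 = 0.351869
x = r cos θ + √(L² − h²) = 50.413343 + 260.999763 = 311.413106

311.4131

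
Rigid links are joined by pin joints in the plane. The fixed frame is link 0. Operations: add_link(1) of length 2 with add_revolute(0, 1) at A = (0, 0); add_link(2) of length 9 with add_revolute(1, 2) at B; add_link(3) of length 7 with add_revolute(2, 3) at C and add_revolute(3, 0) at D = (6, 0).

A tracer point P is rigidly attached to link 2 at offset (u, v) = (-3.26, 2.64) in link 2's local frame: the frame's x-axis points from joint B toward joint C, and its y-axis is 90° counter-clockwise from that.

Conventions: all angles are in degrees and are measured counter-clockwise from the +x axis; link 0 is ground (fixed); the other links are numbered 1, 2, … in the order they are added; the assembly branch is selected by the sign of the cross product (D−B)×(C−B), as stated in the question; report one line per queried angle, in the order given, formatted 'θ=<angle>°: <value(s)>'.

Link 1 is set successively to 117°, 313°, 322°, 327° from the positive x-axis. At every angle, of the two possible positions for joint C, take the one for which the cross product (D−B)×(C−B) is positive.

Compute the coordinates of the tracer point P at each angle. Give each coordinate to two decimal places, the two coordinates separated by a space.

A=(0,0), D=(6.00,0)
θ=117°: B = A + 2.00·(cos117°, sin117°) = (-0.9080, 1.7820)
θ=117°: |BD| = 7.1341
θ=117°: circle(B,9.00) ∩ circle(D,7.00): a=5.8098, h=6.8736
θ=117°:   candidates: C₊=(6.4346,6.9865) cross=49.037; C₋=(3.0007,-6.3249) cross=-49.037
θ=117°:   branch + wants cross > 0 → take C=(6.4346,6.9865) (cross=49.037)
θ=117°: ex = (C−B)/|BC| = (0.8158,0.5783); ey = (-0.5783,0.8158)
θ=117°: P = B + -3.26·ex + 2.64·ey = (-5.0943,2.0507)
θ=313°: B = A + 2.00·(cos313°, sin313°) = (1.3640, -1.4627)
θ=313°: |BD| = 4.8613
θ=313°: circle(B,9.00) ∩ circle(D,7.00): a=5.7220, h=6.9469
θ=313°:   candidates: C₊=(4.7305,6.8839) cross=33.771; C₋=(8.9110,-6.3660) cross=-33.771
θ=313°:   branch + wants cross > 0 → take C=(4.7305,6.8839) (cross=33.771)
θ=313°: ex = (C−B)/|BC| = (0.3741,0.9274); ey = (-0.9274,0.3741)
θ=313°: P = B + -3.26·ex + 2.64·ey = (-2.3038,-3.4985)
θ=322°: B = A + 2.00·(cos322°, sin322°) = (1.5760, -1.2313)
θ=322°: |BD| = 4.5921
θ=322°: circle(B,9.00) ∩ circle(D,7.00): a=5.7803, h=6.8984
θ=322°:   candidates: C₊=(5.2949,6.9644) cross=31.679; C₋=(8.9944,-6.3272) cross=-31.679
θ=322°:   branch + wants cross > 0 → take C=(5.2949,6.9644) (cross=31.679)
θ=322°: ex = (C−B)/|BC| = (0.4132,0.9106); ey = (-0.9106,0.4132)
θ=322°: P = B + -3.26·ex + 2.64·ey = (-2.1751,-3.1091)
θ=327°: B = A + 2.00·(cos327°, sin327°) = (1.6773, -1.0893)
θ=327°: |BD| = 4.4578
θ=327°: circle(B,9.00) ∩ circle(D,7.00): a=5.8181, h=6.8666
θ=327°:   candidates: C₊=(5.6412,6.9908) cross=30.610; C₋=(8.9970,-6.3260) cross=-30.610
θ=327°:   branch + wants cross > 0 → take C=(5.6412,6.9908) (cross=30.610)
θ=327°: ex = (C−B)/|BC| = (0.4404,0.8978); ey = (-0.8978,0.4404)
θ=327°: P = B + -3.26·ex + 2.64·ey = (-2.1286,-2.8533)

θ=117°: -5.09 2.05
θ=313°: -2.30 -3.50
θ=322°: -2.18 -3.11
θ=327°: -2.13 -2.85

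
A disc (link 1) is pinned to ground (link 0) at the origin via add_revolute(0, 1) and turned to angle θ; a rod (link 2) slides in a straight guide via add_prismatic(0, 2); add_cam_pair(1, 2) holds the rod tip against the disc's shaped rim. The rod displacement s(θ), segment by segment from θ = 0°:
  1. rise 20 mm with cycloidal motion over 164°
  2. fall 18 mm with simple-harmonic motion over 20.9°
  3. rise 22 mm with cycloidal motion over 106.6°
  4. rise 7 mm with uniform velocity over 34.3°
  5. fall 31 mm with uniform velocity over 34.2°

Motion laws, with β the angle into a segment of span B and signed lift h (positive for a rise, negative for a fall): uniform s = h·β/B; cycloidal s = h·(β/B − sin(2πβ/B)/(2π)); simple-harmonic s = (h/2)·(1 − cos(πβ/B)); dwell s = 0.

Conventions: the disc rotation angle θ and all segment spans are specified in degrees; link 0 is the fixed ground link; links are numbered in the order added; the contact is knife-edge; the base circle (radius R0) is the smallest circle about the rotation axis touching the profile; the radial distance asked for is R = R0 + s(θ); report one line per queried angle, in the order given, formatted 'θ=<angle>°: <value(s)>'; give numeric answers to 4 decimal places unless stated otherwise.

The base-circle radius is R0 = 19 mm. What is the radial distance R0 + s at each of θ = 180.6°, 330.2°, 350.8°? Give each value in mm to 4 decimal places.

segment 1 (0° to 164°, cycloidal, h = 20) is passed completely: s = 0.0000 + (20) = 20.0000
θ = 180.6° falls in segment 2 (164° to 184.9°, simple-harmonic, h = -18): β = 180.6 − 164 = 16.6°, B = 20.9°; Δs = -18/2·(1 − cos(π·0.7943)) = -16.1846; s = 20.0000 − 16.1846 = 3.8154
segment 2 (164° to 184.9°, simple-harmonic, h = -18) is passed completely: s = 20.0000 + (-18) = 2.0000
segment 3 (184.9° to 291.5°, cycloidal, h = 22) is passed completely: s = 2.0000 + (22) = 24.0000
segment 4 (291.5° to 325.8°, uniform, h = 7) is passed completely: s = 24.0000 + (7) = 31.0000
θ = 330.2° falls in segment 5 (325.8° to 360°, uniform, h = -31): β = 330.2 − 325.8 = 4.4°, B = 34.2°; Δs = -31·4.4/34.2 = -3.9883; s = 31.0000 − 3.9883 = 27.0117
θ = 350.8° falls in segment 5 (325.8° to 360°, uniform, h = -31): β = 350.8 − 325.8 = 25°, B = 34.2°; Δs = -31·25/34.2 = -22.6608; s = 31.0000 − 22.6608 = 8.3392
θ=180.6°: R = R0 + s = 19 + 3.8154 = 22.8154
θ=330.2°: R = R0 + s = 19 + 27.0117 = 46.0117
θ=350.8°: R = R0 + s = 19 + 8.3392 = 27.3392

θ=180.6°: 22.8154
θ=330.2°: 46.0117
θ=350.8°: 27.3392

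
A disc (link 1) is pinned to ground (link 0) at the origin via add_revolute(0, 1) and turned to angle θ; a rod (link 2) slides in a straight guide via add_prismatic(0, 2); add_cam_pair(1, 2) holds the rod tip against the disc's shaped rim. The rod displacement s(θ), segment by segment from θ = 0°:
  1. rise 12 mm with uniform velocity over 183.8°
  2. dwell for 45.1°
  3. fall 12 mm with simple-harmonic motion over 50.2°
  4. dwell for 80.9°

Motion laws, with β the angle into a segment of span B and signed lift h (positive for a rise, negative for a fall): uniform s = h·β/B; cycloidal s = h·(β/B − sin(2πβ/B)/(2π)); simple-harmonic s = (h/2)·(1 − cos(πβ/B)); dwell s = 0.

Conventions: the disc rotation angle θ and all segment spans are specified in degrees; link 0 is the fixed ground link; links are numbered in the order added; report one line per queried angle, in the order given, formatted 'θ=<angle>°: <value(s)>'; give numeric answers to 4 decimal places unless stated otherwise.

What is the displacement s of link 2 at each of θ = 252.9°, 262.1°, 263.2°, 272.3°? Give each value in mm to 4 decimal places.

segment 1 (0° to 183.8°, uniform, h = 12) is passed completely: s = 0.0000 + (12) = 12.0000
segment 2 (183.8° to 228.9°, dwell): s unchanged at 12.0000
θ = 252.9° falls in segment 3 (228.9° to 279.1°, simple-harmonic, h = -12): β = 252.9 − 228.9 = 24°, B = 50.2°; Δs = -12/2·(1 − cos(π·0.4781)) = -5.5873; s = 12.0000 − 5.5873 = 6.4127
θ = 262.1° falls in segment 3 (228.9° to 279.1°, simple-harmonic, h = -12): β = 262.1 − 228.9 = 33.2°, B = 50.2°; Δs = -12/2·(1 − cos(π·0.6614)) = -8.9129; s = 12.0000 − 8.9129 = 3.0871
θ = 263.2° falls in segment 3 (228.9° to 279.1°, simple-harmonic, h = -12): β = 263.2 − 228.9 = 34.3°, B = 50.2°; Δs = -12/2·(1 − cos(π·0.6833)) = -9.2668; s = 12.0000 − 9.2668 = 2.7332
θ = 272.3° falls in segment 3 (228.9° to 279.1°, simple-harmonic, h = -12): β = 272.3 − 228.9 = 43.4°, B = 50.2°; Δs = -12/2·(1 − cos(π·0.8645)) = -11.4649; s = 12.0000 − 11.4649 = 0.5351

θ=252.9°: 6.4127
θ=262.1°: 3.0871
θ=263.2°: 2.7332
θ=272.3°: 0.5351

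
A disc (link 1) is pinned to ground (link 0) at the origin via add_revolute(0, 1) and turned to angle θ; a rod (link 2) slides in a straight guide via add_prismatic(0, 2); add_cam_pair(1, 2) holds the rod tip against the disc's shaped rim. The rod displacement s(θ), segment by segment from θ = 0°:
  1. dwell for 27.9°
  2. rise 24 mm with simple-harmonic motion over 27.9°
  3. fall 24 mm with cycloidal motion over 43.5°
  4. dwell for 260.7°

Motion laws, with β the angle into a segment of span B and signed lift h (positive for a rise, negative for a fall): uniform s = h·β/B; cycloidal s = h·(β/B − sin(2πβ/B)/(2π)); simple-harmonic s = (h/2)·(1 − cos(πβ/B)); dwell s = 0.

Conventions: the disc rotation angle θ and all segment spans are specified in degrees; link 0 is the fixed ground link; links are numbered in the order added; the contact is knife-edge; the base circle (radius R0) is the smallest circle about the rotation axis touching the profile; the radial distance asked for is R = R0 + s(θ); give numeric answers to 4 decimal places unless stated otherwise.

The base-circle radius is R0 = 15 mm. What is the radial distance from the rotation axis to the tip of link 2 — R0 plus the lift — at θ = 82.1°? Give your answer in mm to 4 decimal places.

segment 1 (0° to 27.9°, dwell): s unchanged at 0.0000
segment 2 (27.9° to 55.8°, simple-harmonic, h = 24) is passed completely: s = 0.0000 + (24) = 24.0000
θ = 82.1° falls in segment 3 (55.8° to 99.3°, cycloidal, h = -24): β = 82.1 − 55.8 = 26.3°, B = 43.5°; Δs = -24·(0.6046 − sin(2π·0.6046)/(2π)) = -16.8438; s = 24.0000 − 16.8438 = 7.1562
R = R0 + s = 15 + 7.1562 = 22.1562

22.1562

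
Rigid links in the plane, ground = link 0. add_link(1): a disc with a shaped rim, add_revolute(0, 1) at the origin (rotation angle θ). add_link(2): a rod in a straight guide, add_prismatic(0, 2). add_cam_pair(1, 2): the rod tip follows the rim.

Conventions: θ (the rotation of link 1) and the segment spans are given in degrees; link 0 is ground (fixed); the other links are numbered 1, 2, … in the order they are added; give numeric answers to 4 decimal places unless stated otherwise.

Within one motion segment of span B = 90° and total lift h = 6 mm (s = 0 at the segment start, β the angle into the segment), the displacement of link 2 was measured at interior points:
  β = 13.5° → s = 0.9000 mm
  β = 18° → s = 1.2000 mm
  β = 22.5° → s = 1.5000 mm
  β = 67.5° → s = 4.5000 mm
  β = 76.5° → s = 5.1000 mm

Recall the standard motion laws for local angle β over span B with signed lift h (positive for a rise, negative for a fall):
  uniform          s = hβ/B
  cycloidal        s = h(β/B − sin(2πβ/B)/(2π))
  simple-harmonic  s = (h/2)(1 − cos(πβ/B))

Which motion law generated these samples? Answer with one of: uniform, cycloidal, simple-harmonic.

candidates at β/B = r: uniform s = h·r (linear in β); cycloidal s = h·(r − sin(2πr)/(2π)); simple-harmonic s = (h/2)(1 − cos(πr))
β=13.5°: printed 0.9000 | uniform 0.9000, cycloidal 0.1274, simple-harmonic 0.3270
β=18°: printed 1.2000 | uniform 1.2000, cycloidal 0.2918, simple-harmonic 0.5729
β=22.5°: printed 1.5000 | uniform 1.5000, cycloidal 0.5451, simple-harmonic 0.8787
β=67.5°: printed 4.5000 | uniform 4.5000, cycloidal 5.4549, simple-harmonic 5.1213
β=76.5°: printed 5.1000 | uniform 5.1000, cycloidal 5.8726, simple-harmonic 5.6730
only one law matches every sample → uniform

uniform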